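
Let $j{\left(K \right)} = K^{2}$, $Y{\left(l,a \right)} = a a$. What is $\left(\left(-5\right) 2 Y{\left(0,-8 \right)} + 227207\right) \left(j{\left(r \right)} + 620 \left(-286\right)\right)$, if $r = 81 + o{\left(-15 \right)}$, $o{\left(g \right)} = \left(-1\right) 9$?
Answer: $-39000337112$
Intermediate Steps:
$Y{\left(l,a \right)} = a^{2}$
$o{\left(g \right)} = -9$
$r = 72$ ($r = 81 - 9 = 72$)
$\left(\left(-5\right) 2 Y{\left(0,-8 \right)} + 227207\right) \left(j{\left(r \right)} + 620 \left(-286\right)\right) = \left(\left(-5\right) 2 \left(-8\right)^{2} + 227207\right) \left(72^{2} + 620 \left(-286\right)\right) = \left(\left(-10\right) 64 + 227207\right) \left(5184 - 177320\right) = \left(-640 + 227207\right) \left(-172136\right) = 226567 \left(-172136\right) = -39000337112$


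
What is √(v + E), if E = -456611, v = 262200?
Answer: I*√194411 ≈ 440.92*I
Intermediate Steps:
√(v + E) = √(262200 - 456611) = √(-194411) = I*√194411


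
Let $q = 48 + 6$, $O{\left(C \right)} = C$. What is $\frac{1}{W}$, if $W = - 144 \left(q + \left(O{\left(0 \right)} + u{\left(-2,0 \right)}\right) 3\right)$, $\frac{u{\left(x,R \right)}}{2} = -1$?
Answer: $- \frac{1}{6912} \approx -0.00014468$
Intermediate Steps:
$q = 54$
$u{\left(x,R \right)} = -2$ ($u{\left(x,R \right)} = 2 \left(-1\right) = -2$)
$W = -6912$ ($W = - 144 \left(54 + \left(0 - 2\right) 3\right) = - 144 \left(54 - 6\right) = \left(-144\right) 48 = -6912$)
$\frac{1}{W} = \frac{1}{-6912} = - \frac{1}{6912}$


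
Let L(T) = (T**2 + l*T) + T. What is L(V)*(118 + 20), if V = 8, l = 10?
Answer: 20976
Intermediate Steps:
L(T) = T**2 + 11*T (L(T) = (T**2 + 10*T) + T = T**2 + 11*T)
L(V)*(118 + 20) = (8*(11 + 8))*(118 + 20) = (8*19)*138 = 152*138 = 20976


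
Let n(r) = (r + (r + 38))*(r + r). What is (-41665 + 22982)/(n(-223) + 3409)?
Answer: -18683/185377 ≈ -0.10078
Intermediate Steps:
n(r) = 2*r*(38 + 2*r) (n(r) = (r + (38 + r))*(2*r) = (38 + 2*r)*(2*r) = 2*r*(38 + 2*r))
(-41665 + 22982)/(n(-223) + 3409) = (-41665 + 22982)/(4*(-223)*(19 - 223) + 3409) = -18683/(4*(-223)*(-204) + 3409) = -18683/(181968 + 3409) = -18683/185377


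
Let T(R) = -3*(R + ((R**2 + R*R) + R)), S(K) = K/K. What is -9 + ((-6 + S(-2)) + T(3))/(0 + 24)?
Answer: -293/24 ≈ -12.208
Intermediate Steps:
S(K) = 1
T(R) = -6*R - 6*R**2 (T(R) = -3*(R + ((R**2 + R**2) + R)) = -3*(R + (2*R**2 + R)) = -3*(R + (R + 2*R**2)) = -3*(2*R + 2*R**2) = -6*R - 6*R**2)
-9 + ((-6 + S(-2)) + T(3))/(0 + 24) = -9 + ((-6 + 1) - 6*3*(1 + 3))/(0 + 24) = -9 + (-5 - 6*3*4)/24 = -9 + (-5 - 72)/24 = -9 + (1/24)*(-77) = -9 - 77/24 = -293/24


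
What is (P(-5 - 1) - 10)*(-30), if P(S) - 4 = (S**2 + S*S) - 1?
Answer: -1950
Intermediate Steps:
P(S) = 3 + 2*S**2 (P(S) = 4 + ((S**2 + S*S) - 1) = 4 + ((S**2 + S**2) - 1) = 4 + (2*S**2 - 1) = 4 + (-1 + 2*S**2) = 3 + 2*S**2)
(P(-5 - 1) - 10)*(-30) = ((3 + 2*(-5 - 1)**2) - 10)*(-30) = ((3 + 2*(-6)**2) - 10)*(-30) = ((3 + 2*36) - 10)*(-30) = ((3 + 72) - 10)*(-30) = (75 - 10)*(-30) = 65*(-30) = -1950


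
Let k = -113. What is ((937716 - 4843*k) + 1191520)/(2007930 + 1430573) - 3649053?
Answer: -12547277011164/3438503 ≈ -3.6491e+6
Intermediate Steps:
((937716 - 4843*k) + 1191520)/(2007930 + 1430573) - 3649053 = ((937716 - 4843*(-113)) + 1191520)/(2007930 + 1430573) - 3649053 = ((937716 - 1*(-547259)) + 1191520)/3438503 - 3649053 = ((937716 + 547259) + 1191520)*(1/3438503) - 3649053 = (1484975 + 1191520)*(1/3438503) - 3649053 = 2676495*(1/3438503) - 3649053 = 2676495/3438503 - 3649053 = -12547277011164/3438503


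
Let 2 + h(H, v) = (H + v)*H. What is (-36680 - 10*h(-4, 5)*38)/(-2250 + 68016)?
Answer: -17200/32883 ≈ -0.52307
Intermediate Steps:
h(H, v) = -2 + H*(H + v) (h(H, v) = -2 + (H + v)*H = -2 + H*(H + v))
(-36680 - 10*h(-4, 5)*38)/(-2250 + 68016) = (-36680 - 10*(-2 + (-4)² - 4*5)*38)/(-2250 + 68016) = (-36680 - 10*(-2 + 16 - 20)*38)/65766 = (-36680 - 10*(-6)*38)*(1/65766) = (-36680 + 60*38)*(1/65766) = (-36680 + 2280)*(1/65766) = -34400*1/65766 = -17200/32883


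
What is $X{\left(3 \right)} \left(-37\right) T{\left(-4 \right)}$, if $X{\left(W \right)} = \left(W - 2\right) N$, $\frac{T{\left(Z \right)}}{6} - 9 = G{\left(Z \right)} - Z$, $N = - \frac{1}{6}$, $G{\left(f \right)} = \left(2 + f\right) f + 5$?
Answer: $962$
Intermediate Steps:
$G{\left(f \right)} = 5 + f \left(2 + f\right)$ ($G{\left(f \right)} = f \left(2 + f\right) + 5 = 5 + f \left(2 + f\right)$)
$N = - \frac{1}{6}$ ($N = \left(-1\right) \frac{1}{6} = - \frac{1}{6} \approx -0.16667$)
$T{\left(Z \right)} = 84 + 6 Z + 6 Z^{2}$ ($T{\left(Z \right)} = 54 + 6 \left(\left(5 + Z^{2} + 2 Z\right) - Z\right) = 54 + 6 \left(5 + Z + Z^{2}\right) = 54 + \left(30 + 6 Z + 6 Z^{2}\right) = 84 + 6 Z + 6 Z^{2}$)
$X{\left(W \right)} = \frac{1}{3} - \frac{W}{6}$ ($X{\left(W \right)} = \left(W - 2\right) \left(- \frac{1}{6}\right) = \left(-2 + W\right) \left(- \frac{1}{6}\right) = \frac{1}{3} - \frac{W}{6}$)
$X{\left(3 \right)} \left(-37\right) T{\left(-4 \right)} = \left(\frac{1}{3} - \frac{1}{2}\right) \left(-37\right) \left(84 + 6 \left(-4\right) + 6 \left(-4\right)^{2}\right) = \left(\frac{1}{3} - \frac{1}{2}\right) \left(-37\right) \left(84 - 24 + 6 \cdot 16\right) = \left(- \frac{1}{6}\right) \left(-37\right) \left(84 - 24 + 96\right) = \frac{37}{6} \cdot 156 = 962$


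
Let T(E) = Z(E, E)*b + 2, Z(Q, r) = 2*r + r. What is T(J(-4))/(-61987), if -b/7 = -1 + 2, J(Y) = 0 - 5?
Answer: -107/61987 ≈ -0.0017262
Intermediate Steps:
J(Y) = -5
Z(Q, r) = 3*r
b = -7 (b = -7*(-1 + 2) = -7*1 = -7)
T(E) = 2 - 21*E (T(E) = (3*E)*(-7) + 2 = -21*E + 2 = 2 - 21*E)
T(J(-4))/(-61987) = (2 - 21*(-5))/(-61987) = (2 + 105)*(-1/61987) = 107*(-1/61987) = -107/61987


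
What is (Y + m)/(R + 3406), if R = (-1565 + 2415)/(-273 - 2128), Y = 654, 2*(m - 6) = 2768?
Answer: 1226911/2044239 ≈ 0.60018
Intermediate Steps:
m = 1390 (m = 6 + (½)*2768 = 6 + 1384 = 1390)
R = -850/2401 (R = 850/(-2401) = 850*(-1/2401) = -850/2401 ≈ -0.35402)
(Y + m)/(R + 3406) = (654 + 1390)/(-850/2401 + 3406) = 2044/(8176956/2401) = 2044*(2401/8176956) = 1226911/2044239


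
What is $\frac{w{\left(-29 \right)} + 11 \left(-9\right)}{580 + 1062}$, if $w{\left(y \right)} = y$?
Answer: $- \frac{64}{821} \approx -0.077954$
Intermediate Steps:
$\frac{w{\left(-29 \right)} + 11 \left(-9\right)}{580 + 1062} = \frac{-29 + 11 \left(-9\right)}{580 + 1062} = \frac{-29 - 99}{1642} = \left(-128\right) \frac{1}{1642} = - \frac{64}{821}$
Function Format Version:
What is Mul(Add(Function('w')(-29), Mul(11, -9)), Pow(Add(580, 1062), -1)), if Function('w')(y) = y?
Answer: Rational(-64, 821) ≈ -0.077954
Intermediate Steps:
Mul(Add(Function('w')(-29), Mul(11, -9)), Pow(Add(580, 1062), -1)) = Mul(Add(-29, Mul(11, -9)), Pow(Add(580, 1062), -1)) = Mul(Add(-29, -99), Pow(1642, -1)) = Mul(-128, Rational(1, 1642)) = Rational(-64, 821)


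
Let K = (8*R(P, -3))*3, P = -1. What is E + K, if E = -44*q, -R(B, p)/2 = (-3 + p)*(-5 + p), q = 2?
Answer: -2392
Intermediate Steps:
R(B, p) = -2*(-5 + p)*(-3 + p) (R(B, p) = -2*(-3 + p)*(-5 + p) = -2*(-5 + p)*(-3 + p))
K = -2304 (K = (8*(-30 - 2*(-3)² + 16*(-3)))*3 = (8*(-30 - 2*9 - 48))*3 = (8*(-30 - 18 - 48))*3 = (8*(-96))*3 = -768*3 = -2304)
E = -88 (E = -44*2 = -88)
E + K = -88 - 2304 = -2392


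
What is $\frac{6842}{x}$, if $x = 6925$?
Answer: $\frac{6842}{6925} \approx 0.98801$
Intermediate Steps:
$\frac{6842}{x} = \frac{6842}{6925}$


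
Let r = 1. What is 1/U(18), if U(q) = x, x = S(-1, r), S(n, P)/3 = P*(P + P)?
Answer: ⅙ ≈ 0.16667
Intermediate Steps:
S(n, P) = 6*P² (S(n, P) = 3*(P*(P + P)) = 3*(P*(2*P)) = 3*(2*P²) = 6*P²)
x = 6 (x = 6*1² = 6*1 = 6)
U(q) = 6
1/U(18) = 1/6 = ⅙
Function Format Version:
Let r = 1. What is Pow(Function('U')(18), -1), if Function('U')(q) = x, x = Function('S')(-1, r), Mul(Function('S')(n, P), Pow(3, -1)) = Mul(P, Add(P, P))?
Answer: Rational(1, 6) ≈ 0.16667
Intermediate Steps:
Function('S')(n, P) = Mul(6, Pow(P, 2)) (Function('S')(n, P) = Mul(3, Mul(P, Add(P, P))) = Mul(3, Mul(P, Mul(2, P))) = Mul(3, Mul(2, Pow(P, 2))) = Mul(6, Pow(P, 2)))
x = 6 (x = Mul(6, Pow(1, 2)) = Mul(6, 1) = 6)
Function('U')(q) = 6
Pow(Function('U')(18), -1) = Pow(6, -1) = Rational(1, 6)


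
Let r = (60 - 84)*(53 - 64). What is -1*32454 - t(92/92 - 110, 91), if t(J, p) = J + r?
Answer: -32609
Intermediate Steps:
r = 264 (r = -24*(-11) = 264)
t(J, p) = 264 + J (t(J, p) = J + 264 = 264 + J)
-1*32454 - t(92/92 - 110, 91) = -1*32454 - (264 + (92/92 - 110)) = -32454 - (264 + (92*(1/92) - 110)) = -32454 - (264 + (1 - 110)) = -32454 - (264 - 109) = -32454 - 1*155 = -32454 - 155 = -32609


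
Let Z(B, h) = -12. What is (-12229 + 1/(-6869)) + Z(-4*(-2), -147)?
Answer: -84083430/6869 ≈ -12241.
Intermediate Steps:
(-12229 + 1/(-6869)) + Z(-4*(-2), -147) = (-12229 + 1/(-6869)) - 12 = (-12229 - 1/6869) - 12 = -84001002/6869 - 12 = -84083430/6869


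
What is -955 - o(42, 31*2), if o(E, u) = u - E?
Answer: -975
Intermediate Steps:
-955 - o(42, 31*2) = -955 - (31*2 - 1*42) = -955 - (62 - 42) = -955 - 1*20 = -955 - 20 = -975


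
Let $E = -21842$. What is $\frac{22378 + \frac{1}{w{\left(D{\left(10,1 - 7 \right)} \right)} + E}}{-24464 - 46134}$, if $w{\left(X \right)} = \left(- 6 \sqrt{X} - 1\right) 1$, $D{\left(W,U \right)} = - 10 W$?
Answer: $- \frac{1186332990031}{3742637259878} - \frac{10 i}{5613955889817} \approx -0.31698 - 1.7813 \cdot 10^{-12} i$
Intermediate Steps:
$w{\left(X \right)} = -1 - 6 \sqrt{X}$ ($w{\left(X \right)} = \left(-1 - 6 \sqrt{X}\right) 1 = -1 - 6 \sqrt{X}$)
$\frac{22378 + \frac{1}{w{\left(D{\left(10,1 - 7 \right)} \right)} + E}}{-24464 - 46134} = \frac{22378 + \frac{1}{\left(-1 - 6 \sqrt{\left(-10\right) 10}\right) - 21842}}{-24464 - 46134} = \frac{22378 + \frac{1}{\left(-1 - 6 \sqrt{-100}\right) - 21842}}{-70598} = \left(22378 + \frac{1}{\left(-1 - 6 \cdot 10 i\right) - 21842}\right) \left(- \frac{1}{70598}\right) = \left(22378 + \frac{1}{\left(-1 - 60 i\right) - 21842}\right) \left(- \frac{1}{70598}\right) = \left(22378 + \frac{1}{-21843 - 60 i}\right) \left(- \frac{1}{70598}\right) = \left(22378 + \frac{-21843 + 60 i}{477120249}\right) \left(- \frac{1}{70598}\right) = - \frac{11189}{35299} - \frac{-21843 + 60 i}{33683735338902}$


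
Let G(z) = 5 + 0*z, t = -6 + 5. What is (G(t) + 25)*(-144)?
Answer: -4320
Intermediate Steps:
t = -1
G(z) = 5 (G(z) = 5 + 0 = 5)
(G(t) + 25)*(-144) = (5 + 25)*(-144) = 30*(-144) = -4320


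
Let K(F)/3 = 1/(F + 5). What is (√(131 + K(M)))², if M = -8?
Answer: 130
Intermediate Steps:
K(F) = 3/(5 + F) (K(F) = 3/(F + 5) = 3/(5 + F))
(√(131 + K(M)))² = (√(131 + 3/(5 - 8)))² = (√(131 + 3/(-3)))² = (√(131 + 3*(-⅓)))² = (√(131 - 1))² = (√130)² = 130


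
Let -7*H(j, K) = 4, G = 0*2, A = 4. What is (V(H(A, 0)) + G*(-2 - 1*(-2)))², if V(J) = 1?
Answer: 1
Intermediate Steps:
G = 0
H(j, K) = -4/7 (H(j, K) = -⅐*4 = -4/7)
(V(H(A, 0)) + G*(-2 - 1*(-2)))² = (1 + 0*(-2 - 1*(-2)))² = (1 + 0*(-2 + 2))² = (1 + 0*0)² = (1 + 0)² = 1² = 1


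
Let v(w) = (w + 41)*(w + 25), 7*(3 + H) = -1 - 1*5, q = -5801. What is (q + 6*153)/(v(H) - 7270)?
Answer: 239267/317750 ≈ 0.75300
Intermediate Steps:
H = -27/7 (H = -3 + (-1 - 1*5)/7 = -3 + (-1 - 5)/7 = -3 + (⅐)*(-6) = -3 - 6/7 = -27/7 ≈ -3.8571)
v(w) = (25 + w)*(41 + w) (v(w) = (41 + w)*(25 + w) = (25 + w)*(41 + w))
(q + 6*153)/(v(H) - 7270) = (-5801 + 6*153)/((1025 + (-27/7)² + 66*(-27/7)) - 7270) = (-5801 + 918)/((1025 + 729/49 - 1782/7) - 7270) = -4883/(38480/49 - 7270) = -4883/(-317750/49) = -4883*(-49/317750) = 239267/317750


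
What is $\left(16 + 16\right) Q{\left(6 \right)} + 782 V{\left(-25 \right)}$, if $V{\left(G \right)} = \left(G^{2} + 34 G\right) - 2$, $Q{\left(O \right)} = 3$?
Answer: $-177418$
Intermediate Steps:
$V{\left(G \right)} = -2 + G^{2} + 34 G$
$\left(16 + 16\right) Q{\left(6 \right)} + 782 V{\left(-25 \right)} = \left(16 + 16\right) 3 + 782 \left(-2 + \left(-25\right)^{2} + 34 \left(-25\right)\right) = 32 \cdot 3 + 782 \left(-2 + 625 - 850\right) = 96 + 782 \left(-227\right) = 96 - 177514 = -177418$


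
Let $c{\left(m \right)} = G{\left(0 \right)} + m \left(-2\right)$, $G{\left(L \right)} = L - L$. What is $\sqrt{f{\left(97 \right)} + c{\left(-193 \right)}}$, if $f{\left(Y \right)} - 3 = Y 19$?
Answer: $6 \sqrt{62} \approx 47.244$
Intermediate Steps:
$G{\left(L \right)} = 0$
$f{\left(Y \right)} = 3 + 19 Y$ ($f{\left(Y \right)} = 3 + Y 19 = 3 + 19 Y$)
$c{\left(m \right)} = - 2 m$ ($c{\left(m \right)} = 0 + m \left(-2\right) = 0 - 2 m = - 2 m$)
$\sqrt{f{\left(97 \right)} + c{\left(-193 \right)}} = \sqrt{\left(3 + 19 \cdot 97\right) - -386} = \sqrt{\left(3 + 1843\right) + 386} = \sqrt{1846 + 386} = \sqrt{2232} = 6 \sqrt{62}$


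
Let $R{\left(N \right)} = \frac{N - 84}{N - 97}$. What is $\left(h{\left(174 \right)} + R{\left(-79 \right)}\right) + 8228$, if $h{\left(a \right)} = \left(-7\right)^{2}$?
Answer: $\frac{1456915}{176} \approx 8277.9$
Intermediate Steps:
$h{\left(a \right)} = 49$
$R{\left(N \right)} = \frac{-84 + N}{-97 + N}$
$\left(h{\left(174 \right)} + R{\left(-79 \right)}\right) + 8228 = \left(49 + \frac{-84 - 79}{-97 - 79}\right) + 8228 = \left(49 + \frac{1}{-176} \left(-163\right)\right) + 8228 = \left(49 - - \frac{163}{176}\right) + 8228 = \left(49 + \frac{163}{176}\right) + 8228 = \frac{8787}{176} + 8228 = \frac{1456915}{176}$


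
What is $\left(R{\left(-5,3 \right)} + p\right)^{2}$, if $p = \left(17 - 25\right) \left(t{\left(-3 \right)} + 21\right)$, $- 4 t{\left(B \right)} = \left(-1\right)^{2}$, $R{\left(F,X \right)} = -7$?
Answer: $29929$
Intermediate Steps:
$t{\left(B \right)} = - \frac{1}{4}$ ($t{\left(B \right)} = - \frac{\left(-1\right)^{2}}{4} = \left(- \frac{1}{4}\right) 1 = - \frac{1}{4}$)
$p = -166$ ($p = \left(17 - 25\right) \left(- \frac{1}{4} + 21\right) = \left(-8\right) \frac{83}{4} = -166$)
$\left(R{\left(-5,3 \right)} + p\right)^{2} = \left(-7 - 166\right)^{2} = \left(-173\right)^{2} = 29929$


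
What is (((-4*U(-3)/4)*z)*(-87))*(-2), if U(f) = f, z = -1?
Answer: -522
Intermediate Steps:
(((-4*U(-3)/4)*z)*(-87))*(-2) = ((-(-12)/4*(-1))*(-87))*(-2) = ((-4*(-¾)*(-1))*(-87))*(-2) = ((3*(-1))*(-87))*(-2) = -3*(-87)*(-2) = 261*(-2) = -522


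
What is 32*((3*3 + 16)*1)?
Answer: 800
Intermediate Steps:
32*((3*3 + 16)*1) = 32*((9 + 16)*1) = 32*(25*1) = 32*25 = 800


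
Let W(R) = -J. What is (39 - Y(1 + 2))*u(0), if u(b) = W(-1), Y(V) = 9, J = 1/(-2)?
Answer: 15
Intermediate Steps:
J = -1/2 ≈ -0.50000
W(R) = 1/2 (W(R) = -1*(-1/2) = 1/2)
u(b) = 1/2
(39 - Y(1 + 2))*u(0) = (39 - 1*9)*(1/2) = (39 - 9)*(1/2) = 30*(1/2) = 15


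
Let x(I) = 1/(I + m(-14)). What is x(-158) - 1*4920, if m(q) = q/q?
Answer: -772441/157 ≈ -4920.0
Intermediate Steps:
m(q) = 1
x(I) = 1/(1 + I) (x(I) = 1/(I + 1) = 1/(1 + I))
x(-158) - 1*4920 = 1/(1 - 158) - 1*4920 = 1/(-157) - 4920 = -1/157 - 4920 = -772441/157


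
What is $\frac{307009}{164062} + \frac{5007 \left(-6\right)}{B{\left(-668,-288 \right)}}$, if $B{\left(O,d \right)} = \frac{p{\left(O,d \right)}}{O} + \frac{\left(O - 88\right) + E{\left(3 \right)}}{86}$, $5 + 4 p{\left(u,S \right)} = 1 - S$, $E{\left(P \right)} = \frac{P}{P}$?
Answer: $\frac{141651788107303}{41872395826} \approx 3382.9$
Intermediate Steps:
$E{\left(P \right)} = 1$
$p{\left(u,S \right)} = -1 - \frac{S}{4}$ ($p{\left(u,S \right)} = - \frac{5}{4} + \frac{1 - S}{4} = - \frac{5}{4} - \left(- \frac{1}{4} + \frac{S}{4}\right) = -1 - \frac{S}{4}$)
$B{\left(O,d \right)} = - \frac{87}{86} + \frac{O}{86} + \frac{-1 - \frac{d}{4}}{O}$ ($B{\left(O,d \right)} = \frac{-1 - \frac{d}{4}}{O} + \frac{\left(O - 88\right) + 1}{86} = \frac{-1 - \frac{d}{4}}{O} + \left(\left(-88 + O\right) + 1\right) \frac{1}{86} = \frac{-1 - \frac{d}{4}}{O} + \left(-87 + O\right) \frac{1}{86} = \frac{-1 - \frac{d}{4}}{O} + \left(- \frac{87}{86} + \frac{O}{86}\right) = - \frac{87}{86} + \frac{O}{86} + \frac{-1 - \frac{d}{4}}{O}$)
$\frac{307009}{164062} + \frac{5007 \left(-6\right)}{B{\left(-668,-288 \right)}} = \frac{307009}{164062} + \frac{5007 \left(-6\right)}{\frac{1}{-668} \left(-1 - -72 + \frac{1}{86} \left(-668\right) \left(-87 - 668\right)\right)} = 307009 \cdot \frac{1}{164062} - \frac{30042}{\left(- \frac{1}{668}\right) \left(-1 + 72 + \frac{1}{86} \left(-668\right) \left(-755\right)\right)} = \frac{307009}{164062} - \frac{30042}{\left(- \frac{1}{668}\right) \left(-1 + 72 + \frac{252170}{43}\right)} = \frac{307009}{164062} - \frac{30042}{\left(- \frac{1}{668}\right) \frac{255223}{43}} = \frac{307009}{164062} - \frac{30042}{- \frac{255223}{28724}} = \frac{307009}{164062} - - \frac{862926408}{255223} = \frac{307009}{164062} + \frac{862926408}{255223} = \frac{141651788107303}{41872395826}$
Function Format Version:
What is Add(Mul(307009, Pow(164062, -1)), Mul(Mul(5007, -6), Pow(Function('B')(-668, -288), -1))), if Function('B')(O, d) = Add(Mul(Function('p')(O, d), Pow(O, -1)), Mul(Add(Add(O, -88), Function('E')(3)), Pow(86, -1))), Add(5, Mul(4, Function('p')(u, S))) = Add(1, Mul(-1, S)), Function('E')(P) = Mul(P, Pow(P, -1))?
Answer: Rational(141651788107303, 41872395826) ≈ 3382.9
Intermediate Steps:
Function('E')(P) = 1
Function('p')(u, S) = Add(-1, Mul(Rational(-1, 4), S)) (Function('p')(u, S) = Add(Rational(-5, 4), Mul(Rational(1, 4), Add(1, Mul(-1, S)))) = Add(Rational(-5, 4), Add(Rational(1, 4), Mul(Rational(-1, 4), S))) = Add(-1, Mul(Rational(-1, 4), S)))
Function('B')(O, d) = Add(Rational(-87, 86), Mul(Rational(1, 86), O), Mul(Pow(O, -1), Add(-1, Mul(Rational(-1, 4), d)))) (Function('B')(O, d) = Add(Mul(Add(-1, Mul(Rational(-1, 4), d)), Pow(O, -1)), Mul(Add(Add(O, -88), 1), Pow(86, -1))) = Add(Mul(Pow(O, -1), Add(-1, Mul(Rational(-1, 4), d))), Mul(Add(Add(-88, O), 1), Rational(1, 86))) = Add(Mul(Pow(O, -1), Add(-1, Mul(Rational(-1, 4), d))), Mul(Add(-87, O), Rational(1, 86))) = Add(Mul(Pow(O, -1), Add(-1, Mul(Rational(-1, 4), d))), Add(Rational(-87, 86), Mul(Rational(1, 86), O))) = Add(Rational(-87, 86), Mul(Rational(1, 86), O), Mul(Pow(O, -1), Add(-1, Mul(Rational(-1, 4), d)))))
Add(Mul(307009, Pow(164062, -1)), Mul(Mul(5007, -6), Pow(Function('B')(-668, -288), -1))) = Add(Mul(307009, Pow(164062, -1)), Mul(Mul(5007, -6), Pow(Mul(Pow(-668, -1), Add(-1, Mul(Rational(-1, 4), -288), Mul(Rational(1, 86), -668, Add(-87, -668)))), -1))) = Add(Mul(307009, Rational(1, 164062)), Mul(-30042, Pow(Mul(Rational(-1, 668), Add(-1, 72, Mul(Rational(1, 86), -668, -755))), -1))) = Add(Rational(307009, 164062), Mul(-30042, Pow(Mul(Rational(-1, 668), Add(-1, 72, Rational(252170, 43))), -1))) = Add(Rational(307009, 164062), Mul(-30042, Pow(Mul(Rational(-1, 668), Rational(255223, 43)), -1))) = Add(Rational(307009, 164062), Mul(-30042, Pow(Rational(-255223, 28724), -1))) = Add(Rational(307009, 164062), Mul(-30042, Rational(-28724, 255223))) = Add(Rational(307009, 164062), Rational(862926408, 255223)) = Rational(141651788107303, 41872395826)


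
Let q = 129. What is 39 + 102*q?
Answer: 13197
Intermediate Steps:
39 + 102*q = 39 + 102*129 = 39 + 13158 = 13197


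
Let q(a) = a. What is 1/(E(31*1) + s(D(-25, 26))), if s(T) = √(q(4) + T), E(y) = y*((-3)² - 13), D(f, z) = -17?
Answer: -124/15389 - I*√13/15389 ≈ -0.0080577 - 0.00023429*I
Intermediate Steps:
E(y) = -4*y (E(y) = y*(9 - 13) = y*(-4) = -4*y)
s(T) = √(4 + T)
1/(E(31*1) + s(D(-25, 26))) = 1/(-124 + √(4 - 17)) = 1/(-4*31 + √(-13)) = 1/(-124 + I*√13)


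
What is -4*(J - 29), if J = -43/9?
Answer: 1216/9 ≈ 135.11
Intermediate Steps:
J = -43/9 (J = -43*⅑ = -43/9 ≈ -4.7778)
-4*(J - 29) = -4*(-43/9 - 29) = -4*(-304/9) = 1216/9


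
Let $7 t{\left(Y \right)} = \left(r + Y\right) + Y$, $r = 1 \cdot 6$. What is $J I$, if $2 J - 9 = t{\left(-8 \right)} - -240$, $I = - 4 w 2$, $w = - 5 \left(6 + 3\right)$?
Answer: $\frac{311940}{7} \approx 44563.0$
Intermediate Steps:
$w = -45$ ($w = \left(-5\right) 9 = -45$)
$r = 6$
$t{\left(Y \right)} = \frac{6}{7} + \frac{2 Y}{7}$ ($t{\left(Y \right)} = \frac{\left(6 + Y\right) + Y}{7} = \frac{6 + 2 Y}{7} = \frac{6}{7} + \frac{2 Y}{7}$)
$I = 360$ ($I = \left(-4\right) \left(-45\right) 2 = 180 \cdot 2 = 360$)
$J = \frac{1733}{14}$ ($J = \frac{9}{2} + \frac{\left(\frac{6}{7} + \frac{2}{7} \left(-8\right)\right) - -240}{2} = \frac{9}{2} + \frac{\left(\frac{6}{7} - \frac{16}{7}\right) + 240}{2} = \frac{9}{2} + \frac{- \frac{10}{7} + 240}{2} = \frac{9}{2} + \frac{1}{2} \cdot \frac{1670}{7} = \frac{9}{2} + \frac{835}{7} = \frac{1733}{14} \approx 123.79$)
$J I = \frac{1733}{14} \cdot 360 = \frac{311940}{7}$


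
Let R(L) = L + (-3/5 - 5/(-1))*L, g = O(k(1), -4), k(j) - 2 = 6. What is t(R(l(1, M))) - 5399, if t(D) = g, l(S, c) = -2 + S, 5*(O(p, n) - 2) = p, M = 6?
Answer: -26977/5 ≈ -5395.4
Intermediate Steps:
k(j) = 8 (k(j) = 2 + 6 = 8)
O(p, n) = 2 + p/5
g = 18/5 (g = 2 + (1/5)*8 = 2 + 8/5 = 18/5 ≈ 3.6000)
R(L) = 27*L/5 (R(L) = L + (-3*1/5 - 5*(-1))*L = L + (-3/5 + 5)*L = L + 22*L/5 = 27*L/5)
t(D) = 18/5
t(R(l(1, M))) - 5399 = 18/5 - 5399 = -26977/5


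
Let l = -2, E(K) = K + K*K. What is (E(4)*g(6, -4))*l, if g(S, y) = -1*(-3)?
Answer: -120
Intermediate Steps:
E(K) = K + K²
g(S, y) = 3
(E(4)*g(6, -4))*l = ((4*(1 + 4))*3)*(-2) = ((4*5)*3)*(-2) = (20*3)*(-2) = 60*(-2) = -120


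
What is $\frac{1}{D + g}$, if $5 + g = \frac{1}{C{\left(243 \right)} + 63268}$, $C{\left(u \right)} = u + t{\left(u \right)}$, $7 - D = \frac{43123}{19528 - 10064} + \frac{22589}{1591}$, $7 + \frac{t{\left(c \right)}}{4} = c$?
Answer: $- \frac{970513372920}{16260469392931} \approx -0.059685$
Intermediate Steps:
$t{\left(c \right)} = -28 + 4 c$
$D = - \frac{176990421}{15057224}$ ($D = 7 - \left(\frac{43123}{19528 - 10064} + \frac{22589}{1591}\right) = 7 - \left(\frac{43123}{9464} + 22589 \cdot \frac{1}{1591}\right) = 7 - \left(43123 \cdot \frac{1}{9464} + \frac{22589}{1591}\right) = 7 - \left(\frac{43123}{9464} + \frac{22589}{1591}\right) = 7 - \frac{282390989}{15057224} = - \frac{176990421}{15057224} \approx -11.755$)
$C{\left(u \right)} = -28 + 5 u$ ($C{\left(u \right)} = u + \left(-28 + 4 u\right) = -28 + 5 u$)
$g = - \frac{322274}{64455}$ ($g = -5 + \frac{1}{\left(-28 + 5 \cdot 243\right) + 63268} = -5 + \frac{1}{\left(-28 + 1215\right) + 63268} = -5 + \frac{1}{1187 + 63268} = -5 + \frac{1}{64455} = - \frac{322274}{64455} \approx -5.0$)
$\frac{1}{D + g} = \frac{1}{- \frac{176990421}{15057224} - \frac{322274}{64455}} = \frac{1}{- \frac{16260469392931}{970513372920}} = - \frac{970513372920}{16260469392931}$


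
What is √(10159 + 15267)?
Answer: √25426 ≈ 159.46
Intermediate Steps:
√(10159 + 15267) = √25426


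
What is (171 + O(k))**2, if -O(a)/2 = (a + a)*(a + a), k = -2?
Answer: 19321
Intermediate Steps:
O(a) = -8*a**2 (O(a) = -2*(a + a)*(a + a) = -2*2*a*2*a = -8*a**2)
(171 + O(k))**2 = (171 - 8*(-2)**2)**2 = (171 - 8*4)**2 = (171 - 32)**2 = 139**2 = 19321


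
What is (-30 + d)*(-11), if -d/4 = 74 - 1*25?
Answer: 2486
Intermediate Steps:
d = -196 (d = -4*(74 - 1*25) = -4*(74 - 25) = -4*49 = -196)
(-30 + d)*(-11) = (-30 - 196)*(-11) = -226*(-11) = 2486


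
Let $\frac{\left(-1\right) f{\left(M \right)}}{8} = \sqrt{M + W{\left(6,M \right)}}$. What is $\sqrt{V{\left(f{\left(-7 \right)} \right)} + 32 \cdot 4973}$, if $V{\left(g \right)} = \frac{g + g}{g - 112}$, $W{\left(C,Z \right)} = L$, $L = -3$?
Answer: $\sqrt{14} \sqrt{\frac{159136 + 11367 i \sqrt{10}}{14 + i \sqrt{10}}} \approx 398.92 + 0.00053874 i$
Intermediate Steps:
$W{\left(C,Z \right)} = -3$
$f{\left(M \right)} = - 8 \sqrt{-3 + M}$ ($f{\left(M \right)} = - 8 \sqrt{M - 3} = - 8 \sqrt{-3 + M}$)
$V{\left(g \right)} = \frac{2 g}{-112 + g}$
$\sqrt{V{\left(f{\left(-7 \right)} \right)} + 32 \cdot 4973} = \sqrt{\frac{2 \left(- 8 \sqrt{-3 - 7}\right)}{-112 - 8 \sqrt{-3 - 7}} + 32 \cdot 4973} = \sqrt{\frac{2 \left(- 8 \sqrt{-10}\right)}{-112 - 8 \sqrt{-10}} + 159136} = \sqrt{\frac{2 \left(- 8 i \sqrt{10}\right)}{-112 - 8 i \sqrt{10}} + 159136} = \sqrt{- \frac{16 i \sqrt{10}}{-112 - 8 i \sqrt{10}} + 159136} = \sqrt{159136 - \frac{16 i \sqrt{10}}{-112 - 8 i \sqrt{10}}}$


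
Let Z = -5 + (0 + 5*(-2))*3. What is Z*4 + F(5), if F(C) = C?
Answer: -135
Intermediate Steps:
Z = -35 (Z = -5 + (0 - 10)*3 = -5 - 10*3 = -5 - 30 = -35)
Z*4 + F(5) = -35*4 + 5 = -140 + 5 = -135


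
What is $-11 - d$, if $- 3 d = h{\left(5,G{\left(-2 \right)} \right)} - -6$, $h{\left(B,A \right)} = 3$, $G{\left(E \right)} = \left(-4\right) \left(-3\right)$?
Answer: $-8$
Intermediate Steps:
$G{\left(E \right)} = 12$
$d = -3$ ($d = - \frac{3 - -6}{3} = - \frac{3 + 6}{3} = \left(- \frac{1}{3}\right) 9 = -3$)
$-11 - d = -11 - -3 = -11 + 3 = -8$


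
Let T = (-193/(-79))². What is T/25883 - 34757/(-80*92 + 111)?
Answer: 510433629352/106452094177 ≈ 4.7950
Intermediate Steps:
T = 37249/6241 (T = (-193*(-1/79))² = (193/79)² = 37249/6241 ≈ 5.9684)
T/25883 - 34757/(-80*92 + 111) = (37249/6241)/25883 - 34757/(-80*92 + 111) = (37249/6241)*(1/25883) - 34757/(-7360 + 111) = 37249/161535803 - 34757/(-7249) = 37249/161535803 - 34757*(-1/7249) = 37249/161535803 + 34757/7249 = 510433629352/106452094177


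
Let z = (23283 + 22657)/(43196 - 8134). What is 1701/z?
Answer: 29820231/22970 ≈ 1298.2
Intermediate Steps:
z = 22970/17531 (z = 45940/35062 = 45940*(1/35062) = 22970/17531 ≈ 1.3103)
1701/z = 1701/(22970/17531) = 1701*(17531/22970) = 29820231/22970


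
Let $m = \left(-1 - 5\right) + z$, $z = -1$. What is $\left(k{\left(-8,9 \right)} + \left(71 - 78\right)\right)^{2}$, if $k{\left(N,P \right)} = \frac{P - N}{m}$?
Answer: $\frac{4356}{49} \approx 88.898$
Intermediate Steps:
$m = -7$ ($m = \left(-1 - 5\right) - 1 = -6 - 1 = -7$)
$k{\left(N,P \right)} = - \frac{P}{7} + \frac{N}{7}$ ($k{\left(N,P \right)} = \frac{P - N}{-7} = \left(P - N\right) \left(- \frac{1}{7}\right) = - \frac{P}{7} + \frac{N}{7}$)
$\left(k{\left(-8,9 \right)} + \left(71 - 78\right)\right)^{2} = \left(\left(\left(- \frac{1}{7}\right) 9 + \frac{1}{7} \left(-8\right)\right) + \left(71 - 78\right)\right)^{2} = \left(\left(- \frac{9}{7} - \frac{8}{7}\right) + \left(71 - 78\right)\right)^{2} = \left(- \frac{17}{7} - 7\right)^{2} = \left(- \frac{66}{7}\right)^{2} = \frac{4356}{49}$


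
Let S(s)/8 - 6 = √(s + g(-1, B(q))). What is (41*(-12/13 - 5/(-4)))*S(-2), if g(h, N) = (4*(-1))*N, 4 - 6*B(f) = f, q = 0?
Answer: 8364/13 + 1394*I*√42/39 ≈ 643.38 + 231.65*I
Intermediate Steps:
B(f) = ⅔ - f/6
g(h, N) = -4*N
S(s) = 48 + 8*√(-8/3 + s) (S(s) = 48 + 8*√(s - 4*(⅔ - ⅙*0)) = 48 + 8*√(s - 4*(⅔ + 0)) = 48 + 8*√(s - 4*⅔) = 48 + 8*√(s - 8/3) = 48 + 8*√(-8/3 + s))
(41*(-12/13 - 5/(-4)))*S(-2) = (41*(-12/13 - 5/(-4)))*(48 + 8*√(-24 + 9*(-2))/3) = (41*(-12*1/13 - 5*(-¼)))*(48 + 8*√(-24 - 18)/3) = (41*(-12/13 + 5/4))*(48 + 8*√(-42)/3) = (41*(17/52))*(48 + 8*(I*√42)/3) = 697*(48 + 8*I*√42/3)/52 = 8364/13 + 1394*I*√42/39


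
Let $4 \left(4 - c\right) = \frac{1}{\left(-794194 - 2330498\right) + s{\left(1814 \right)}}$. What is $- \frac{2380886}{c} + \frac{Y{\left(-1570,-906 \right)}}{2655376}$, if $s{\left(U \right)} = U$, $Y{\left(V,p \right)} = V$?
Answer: $- \frac{39486590989650279281}{66339323664712} \approx -5.9522 \cdot 10^{5}$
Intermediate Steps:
$c = \frac{49966049}{12491512}$ ($c = 4 - \frac{1}{4 \left(\left(-794194 - 2330498\right) + 1814\right)} = 4 - \frac{1}{4 \left(-3124692 + 1814\right)} = 4 - \frac{1}{4 \left(-3122878\right)} = 4 - - \frac{1}{12491512} = 4 + \frac{1}{12491512} = \frac{49966049}{12491512} \approx 4.0$)
$- \frac{2380886}{c} + \frac{Y{\left(-1570,-906 \right)}}{2655376} = - \frac{2380886}{\frac{49966049}{12491512}} - \frac{1570}{2655376} = \left(-2380886\right) \frac{12491512}{49966049} - \frac{785}{1327688} = - \frac{29740866039632}{49966049} - \frac{785}{1327688} = - \frac{39486590989650279281}{66339323664712}$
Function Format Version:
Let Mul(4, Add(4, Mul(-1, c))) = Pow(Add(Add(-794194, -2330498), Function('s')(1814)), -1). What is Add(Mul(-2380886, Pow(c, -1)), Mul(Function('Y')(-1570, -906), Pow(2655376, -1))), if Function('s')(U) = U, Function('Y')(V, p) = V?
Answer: Rational(-39486590989650279281, 66339323664712) ≈ -5.9522e+5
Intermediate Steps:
c = Rational(49966049, 12491512) (c = Add(4, Mul(Rational(-1, 4), Pow(Add(Add(-794194, -2330498), 1814), -1))) = Add(4, Mul(Rational(-1, 4), Pow(Add(-3124692, 1814), -1))) = Add(4, Mul(Rational(-1, 4), Pow(-3122878, -1))) = Add(4, Mul(Rational(-1, 4), Rational(-1, 3122878))) = Add(4, Rational(1, 12491512)) = Rational(49966049, 12491512) ≈ 4.0000)
Add(Mul(-2380886, Pow(c, -1)), Mul(Function('Y')(-1570, -906), Pow(2655376, -1))) = Add(Mul(-2380886, Pow(Rational(49966049, 12491512), -1)), Mul(-1570, Pow(2655376, -1))) = Add(Mul(-2380886, Rational(12491512, 49966049)), Mul(-1570, Rational(1, 2655376))) = Add(Rational(-29740866039632, 49966049), Rational(-785, 1327688)) = Rational(-39486590989650279281, 66339323664712)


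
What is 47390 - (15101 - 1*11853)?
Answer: 44142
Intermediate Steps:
47390 - (15101 - 1*11853) = 47390 - (15101 - 11853) = 47390 - 1*3248 = 47390 - 3248 = 44142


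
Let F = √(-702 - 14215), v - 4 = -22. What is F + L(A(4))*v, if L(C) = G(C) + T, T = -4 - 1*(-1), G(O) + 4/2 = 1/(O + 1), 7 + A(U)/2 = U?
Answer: 468/5 + I*√14917 ≈ 93.6 + 122.14*I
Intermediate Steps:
v = -18 (v = 4 - 22 = -18)
A(U) = -14 + 2*U
F = I*√14917 (F = √(-14917) = I*√14917 ≈ 122.14*I)
G(O) = -2 + 1/(1 + O) (G(O) = -2 + 1/(O + 1) = -2 + 1/(1 + O))
T = -3 (T = -4 + 1 = -3)
L(C) = -3 + (-1 - 2*C)/(1 + C) (L(C) = (-1 - 2*C)/(1 + C) - 3 = -3 + (-1 - 2*C)/(1 + C))
F + L(A(4))*v = I*√14917 + ((-4 - 5*(-14 + 2*4))/(1 + (-14 + 2*4)))*(-18) = I*√14917 + ((-4 - 5*(-14 + 8))/(1 + (-14 + 8)))*(-18) = I*√14917 + ((-4 - 5*(-6))/(1 - 6))*(-18) = I*√14917 + ((-4 + 30)/(-5))*(-18) = I*√14917 - ⅕*26*(-18) = I*√14917 - 26/5*(-18) = I*√14917 + 468/5 = 468/5 + I*√14917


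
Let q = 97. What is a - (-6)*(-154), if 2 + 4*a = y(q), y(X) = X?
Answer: -3601/4 ≈ -900.25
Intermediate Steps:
a = 95/4 (a = -½ + (¼)*97 = -½ + 97/4 = 95/4 ≈ 23.750)
a - (-6)*(-154) = 95/4 - (-6)*(-154) = 95/4 - 1*924 = 95/4 - 924 = -3601/4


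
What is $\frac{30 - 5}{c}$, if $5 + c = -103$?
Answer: $- \frac{25}{108} \approx -0.23148$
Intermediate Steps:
$c = -108$ ($c = -5 - 103 = -108$)
$\frac{30 - 5}{c} = \frac{30 - 5}{-108} = \left(30 + \left(-70 + 65\right)\right) \left(- \frac{1}{108}\right) = \left(30 - 5\right) \left(- \frac{1}{108}\right) = 25 \left(- \frac{1}{108}\right) = - \frac{25}{108}$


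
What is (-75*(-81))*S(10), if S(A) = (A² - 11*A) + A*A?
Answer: 546750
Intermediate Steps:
S(A) = -11*A + 2*A² (S(A) = (A² - 11*A) + A² = -11*A + 2*A²)
(-75*(-81))*S(10) = (-75*(-81))*(10*(-11 + 2*10)) = 6075*(10*(-11 + 20)) = 6075*(10*9) = 6075*90 = 546750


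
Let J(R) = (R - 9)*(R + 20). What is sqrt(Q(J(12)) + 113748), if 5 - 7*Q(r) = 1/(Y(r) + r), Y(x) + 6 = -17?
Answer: 2*sqrt(151541722)/73 ≈ 337.27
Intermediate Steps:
Y(x) = -23 (Y(x) = -6 - 17 = -23)
J(R) = (-9 + R)*(20 + R)
Q(r) = 5/7 - 1/(7*(-23 + r))
sqrt(Q(J(12)) + 113748) = sqrt((-116 + 5*(-180 + 12**2 + 11*12))/(7*(-23 + (-180 + 12**2 + 11*12))) + 113748) = sqrt((-116 + 5*(-180 + 144 + 132))/(7*(-23 + (-180 + 144 + 132))) + 113748) = sqrt((-116 + 5*96)/(7*(-23 + 96)) + 113748) = sqrt((1/7)*(-116 + 480)/73 + 113748) = sqrt((1/7)*(1/73)*364 + 113748) = sqrt(52/73 + 113748) = sqrt(8303656/73) = 2*sqrt(151541722)/73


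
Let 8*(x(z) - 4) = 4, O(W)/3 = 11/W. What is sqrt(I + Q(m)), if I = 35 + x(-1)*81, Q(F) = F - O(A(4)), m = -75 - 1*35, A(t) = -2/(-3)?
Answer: 4*sqrt(15) ≈ 15.492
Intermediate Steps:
A(t) = 2/3 (A(t) = -2*(-1/3) = 2/3)
m = -110 (m = -75 - 35 = -110)
O(W) = 33/W (O(W) = 3*(11/W) = 33/W)
x(z) = 9/2 (x(z) = 4 + (1/8)*4 = 4 + 1/2 = 9/2)
Q(F) = -99/2 + F (Q(F) = F - 33/2/3 = F - 33*3/2 = F - 1*99/2 = F - 99/2 = -99/2 + F)
I = 799/2 (I = 35 + (9/2)*81 = 35 + 729/2 = 799/2 ≈ 399.50)
sqrt(I + Q(m)) = sqrt(799/2 + (-99/2 - 110)) = sqrt(799/2 - 319/2) = sqrt(240) = 4*sqrt(15)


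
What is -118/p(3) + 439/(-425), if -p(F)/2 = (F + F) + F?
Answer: 21124/3825 ≈ 5.5226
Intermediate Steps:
p(F) = -6*F (p(F) = -2*((F + F) + F) = -2*(2*F + F) = -6*F)
-118/p(3) + 439/(-425) = -118/((-6*3)) + 439/(-425) = -118/(-18) + 439*(-1/425) = -118*(-1/18) - 439/425 = 59/9 - 439/425 = 21124/3825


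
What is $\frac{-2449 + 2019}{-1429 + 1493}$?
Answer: $- \frac{215}{32} \approx -6.7188$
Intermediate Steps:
$\frac{-2449 + 2019}{-1429 + 1493} = - \frac{430}{64} = \left(-430\right) \frac{1}{64} = - \frac{215}{32}$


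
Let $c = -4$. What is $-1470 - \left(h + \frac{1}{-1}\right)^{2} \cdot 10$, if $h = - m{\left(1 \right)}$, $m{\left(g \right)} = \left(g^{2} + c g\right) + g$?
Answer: $-1480$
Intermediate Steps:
$m{\left(g \right)} = g^{2} - 3 g$ ($m{\left(g \right)} = \left(g^{2} - 4 g\right) + g = g^{2} - 3 g$)
$h = 2$ ($h = - 1 \left(-3 + 1\right) = - 1 \left(-2\right) = \left(-1\right) \left(-2\right) = 2$)
$-1470 - \left(h + \frac{1}{-1}\right)^{2} \cdot 10 = -1470 - \left(2 + \frac{1}{-1}\right)^{2} \cdot 10 = -1470 - \left(2 - 1\right)^{2} \cdot 10 = -1470 - 1^{2} \cdot 10 = -1470 - 1 \cdot 10 = -1470 - 10 = -1480$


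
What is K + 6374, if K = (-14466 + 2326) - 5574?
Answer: -11340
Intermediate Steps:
K = -17714 (K = -12140 - 5574 = -17714)
K + 6374 = -17714 + 6374 = -11340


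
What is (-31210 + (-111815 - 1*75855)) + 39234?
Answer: -179646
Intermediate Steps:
(-31210 + (-111815 - 1*75855)) + 39234 = (-31210 + (-111815 - 75855)) + 39234 = (-31210 - 187670) + 39234 = -218880 + 39234 = -179646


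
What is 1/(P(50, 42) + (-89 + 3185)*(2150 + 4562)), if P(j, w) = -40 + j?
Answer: 1/20780362 ≈ 4.8122e-8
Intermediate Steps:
1/(P(50, 42) + (-89 + 3185)*(2150 + 4562)) = 1/((-40 + 50) + (-89 + 3185)*(2150 + 4562)) = 1/(10 + 3096*6712) = 1/(10 + 20780352) = 1/20780362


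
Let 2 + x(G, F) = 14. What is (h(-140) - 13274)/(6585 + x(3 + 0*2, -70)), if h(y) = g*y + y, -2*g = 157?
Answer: -808/2199 ≈ -0.36744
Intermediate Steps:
g = -157/2 (g = -1/2*157 = -157/2 ≈ -78.500)
x(G, F) = 12 (x(G, F) = -2 + 14 = 12)
h(y) = -155*y/2 (h(y) = -157*y/2 + y = -155*y/2)
(h(-140) - 13274)/(6585 + x(3 + 0*2, -70)) = (-155/2*(-140) - 13274)/(6585 + 12) = (10850 - 13274)/6597 = -2424*1/6597 = -808/2199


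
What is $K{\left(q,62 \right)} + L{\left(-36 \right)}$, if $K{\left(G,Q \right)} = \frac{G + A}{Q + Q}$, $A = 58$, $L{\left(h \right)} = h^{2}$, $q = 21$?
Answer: $\frac{160783}{124} \approx 1296.6$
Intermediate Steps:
$K{\left(G,Q \right)} = \frac{58 + G}{2 Q}$ ($K{\left(G,Q \right)} = \frac{G + 58}{Q + Q} = \frac{58 + G}{2 Q}$)
$K{\left(q,62 \right)} + L{\left(-36 \right)} = \frac{58 + 21}{2 \cdot 62} + \left(-36\right)^{2} = \frac{1}{2} \cdot \frac{1}{62} \cdot 79 + 1296 = \frac{79}{124} + 1296 = \frac{160783}{124}$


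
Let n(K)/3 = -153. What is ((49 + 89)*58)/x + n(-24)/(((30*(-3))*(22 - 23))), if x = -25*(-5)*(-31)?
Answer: -55533/7750 ≈ -7.1656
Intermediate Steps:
x = -3875 (x = 125*(-31) = -3875)
n(K) = -459 (n(K) = 3*(-153) = -459)
((49 + 89)*58)/x + n(-24)/(((30*(-3))*(22 - 23))) = ((49 + 89)*58)/(-3875) - 459*(-1/(90*(22 - 23))) = (138*58)*(-1/3875) - 459/((-90*(-1))) = 8004*(-1/3875) - 459/90 = -8004/3875 - 459*1/90 = -8004/3875 - 51/10 = -55533/7750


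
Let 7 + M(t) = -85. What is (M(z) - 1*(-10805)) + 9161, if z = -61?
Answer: 19874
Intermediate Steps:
M(t) = -92 (M(t) = -7 - 85 = -92)
(M(z) - 1*(-10805)) + 9161 = (-92 - 1*(-10805)) + 9161 = (-92 + 10805) + 9161 = 10713 + 9161 = 19874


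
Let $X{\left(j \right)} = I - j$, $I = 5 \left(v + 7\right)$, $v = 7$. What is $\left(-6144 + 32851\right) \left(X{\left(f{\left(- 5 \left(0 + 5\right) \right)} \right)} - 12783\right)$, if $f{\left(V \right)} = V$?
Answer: $-338858416$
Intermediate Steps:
$I = 70$ ($I = 5 \left(7 + 7\right) = 5 \cdot 14 = 70$)
$X{\left(j \right)} = 70 - j$
$\left(-6144 + 32851\right) \left(X{\left(f{\left(- 5 \left(0 + 5\right) \right)} \right)} - 12783\right) = \left(-6144 + 32851\right) \left(\left(70 - - 5 \left(0 + 5\right)\right) - 12783\right) = 26707 \left(\left(70 - \left(-5\right) 5\right) - 12783\right) = 26707 \left(\left(70 - -25\right) - 12783\right) = 26707 \left(\left(70 + 25\right) - 12783\right) = 26707 \left(95 - 12783\right) = 26707 \left(-12688\right) = -338858416$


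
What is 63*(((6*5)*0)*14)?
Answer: 0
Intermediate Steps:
63*(((6*5)*0)*14) = 63*((30*0)*14) = 63*(0*14) = 63*0 = 0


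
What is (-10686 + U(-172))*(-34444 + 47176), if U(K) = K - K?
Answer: -136054152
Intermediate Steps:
U(K) = 0
(-10686 + U(-172))*(-34444 + 47176) = (-10686 + 0)*(-34444 + 47176) = -10686*12732 = -136054152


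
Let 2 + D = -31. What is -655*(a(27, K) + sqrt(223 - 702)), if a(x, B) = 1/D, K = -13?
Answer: 655/33 - 655*I*sqrt(479) ≈ 19.848 - 14335.0*I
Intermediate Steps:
D = -33 (D = -2 - 31 = -33)
a(x, B) = -1/33 (a(x, B) = 1/(-33) = -1/33)
-655*(a(27, K) + sqrt(223 - 702)) = -655*(-1/33 + sqrt(223 - 702)) = -655*(-1/33 + sqrt(-479)) = -655*(-1/33 + I*sqrt(479)) = 655/33 - 655*I*sqrt(479)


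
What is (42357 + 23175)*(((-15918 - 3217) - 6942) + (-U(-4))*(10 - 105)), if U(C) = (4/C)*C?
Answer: -1683975804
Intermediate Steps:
U(C) = 4
(42357 + 23175)*(((-15918 - 3217) - 6942) + (-U(-4))*(10 - 105)) = (42357 + 23175)*(((-15918 - 3217) - 6942) + (-1*4)*(10 - 105)) = 65532*((-19135 - 6942) - 4*(-95)) = 65532*(-26077 + 380) = 65532*(-25697) = -1683975804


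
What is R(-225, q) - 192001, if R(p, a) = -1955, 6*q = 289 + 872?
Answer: -193956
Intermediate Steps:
q = 387/2 (q = (289 + 872)/6 = (1/6)*1161 = 387/2 ≈ 193.50)
R(-225, q) - 192001 = -1955 - 192001 = -193956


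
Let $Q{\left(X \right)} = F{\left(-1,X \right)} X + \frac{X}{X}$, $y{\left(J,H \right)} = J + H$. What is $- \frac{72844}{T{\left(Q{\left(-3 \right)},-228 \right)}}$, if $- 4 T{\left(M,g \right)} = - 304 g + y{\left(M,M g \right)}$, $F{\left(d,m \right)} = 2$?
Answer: $\frac{291376}{70447} \approx 4.1361$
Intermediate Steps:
$y{\left(J,H \right)} = H + J$
$Q{\left(X \right)} = 1 + 2 X$ ($Q{\left(X \right)} = 2 X + \frac{X}{X} = 2 X + 1 = 1 + 2 X$)
$T{\left(M,g \right)} = 76 g - \frac{M}{4} - \frac{M g}{4}$ ($T{\left(M,g \right)} = - \frac{- 304 g + \left(M g + M\right)}{4} = - \frac{- 304 g + \left(M + M g\right)}{4} = - \frac{M - 304 g + M g}{4} = 76 g - \frac{M}{4} - \frac{M g}{4}$)
$- \frac{72844}{T{\left(Q{\left(-3 \right)},-228 \right)}} = - \frac{72844}{76 \left(-228\right) - \frac{1 + 2 \left(-3\right)}{4} - \frac{1}{4} \left(1 + 2 \left(-3\right)\right) \left(-228\right)} = - \frac{72844}{-17328 - \frac{1 - 6}{4} - \frac{1}{4} \left(1 - 6\right) \left(-228\right)} = - \frac{72844}{-17328 - - \frac{5}{4} - \left(- \frac{5}{4}\right) \left(-228\right)} = - \frac{72844}{-17328 + \frac{5}{4} - 285} = - \frac{72844}{- \frac{70447}{4}} = \left(-72844\right) \left(- \frac{4}{70447}\right) = \frac{291376}{70447}$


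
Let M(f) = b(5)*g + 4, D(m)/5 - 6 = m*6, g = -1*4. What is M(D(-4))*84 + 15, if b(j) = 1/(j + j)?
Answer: 1587/5 ≈ 317.40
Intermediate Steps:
b(j) = 1/(2*j)
g = -4
D(m) = 30 + 30*m (D(m) = 30 + 5*(m*6) = 30 + 5*(6*m) = 30 + 30*m)
M(f) = 18/5 (M(f) = ((1/2)/5)*(-4) + 4 = ((1/2)*(1/5))*(-4) + 4 = (1/10)*(-4) + 4 = -2/5 + 4 = 18/5)
M(D(-4))*84 + 15 = (18/5)*84 + 15 = 1512/5 + 15 = 1587/5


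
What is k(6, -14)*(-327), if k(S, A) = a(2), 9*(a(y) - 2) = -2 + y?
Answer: -654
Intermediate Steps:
a(y) = 16/9 + y/9 (a(y) = 2 + (-2 + y)/9 = 2 + (-2/9 + y/9) = 16/9 + y/9)
k(S, A) = 2 (k(S, A) = 16/9 + (⅑)*2 = 16/9 + 2/9 = 2)
k(6, -14)*(-327) = 2*(-327) = -654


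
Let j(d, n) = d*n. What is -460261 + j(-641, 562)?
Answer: -820503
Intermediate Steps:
-460261 + j(-641, 562) = -460261 - 641*562 = -460261 - 360242 = -820503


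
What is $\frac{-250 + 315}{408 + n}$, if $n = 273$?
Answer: $\frac{65}{681} \approx 0.095448$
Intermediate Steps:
$\frac{-250 + 315}{408 + n} = \frac{-250 + 315}{408 + 273} = \frac{65}{681}$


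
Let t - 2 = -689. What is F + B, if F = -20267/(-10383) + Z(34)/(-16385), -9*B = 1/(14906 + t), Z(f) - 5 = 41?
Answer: 14144884070804/7257041533935 ≈ 1.9491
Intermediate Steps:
t = -687 (t = 2 - 689 = -687)
Z(f) = 46 (Z(f) = 5 + 41 = 46)
B = -1/127971 (B = -1/(9*(14906 - 687)) = -⅑/14219 = -⅑*1/14219 = -1/127971 ≈ -7.8143e-6)
F = 331597177/170125455 (F = -20267/(-10383) + 46/(-16385) = -20267*(-1/10383) + 46*(-1/16385) = 20267/10383 - 46/16385 = 331597177/170125455 ≈ 1.9491)
F + B = 331597177/170125455 - 1/127971 = 14144884070804/7257041533935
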